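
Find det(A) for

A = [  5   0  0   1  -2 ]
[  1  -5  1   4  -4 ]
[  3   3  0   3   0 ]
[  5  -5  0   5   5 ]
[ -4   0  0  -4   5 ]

-840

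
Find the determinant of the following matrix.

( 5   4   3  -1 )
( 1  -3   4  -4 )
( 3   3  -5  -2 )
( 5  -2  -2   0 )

Expand along row 4 (it has 1 zero):
  − (5) · M_41   where M_41 = det([4 3 -1; -3 4 -4; 3 -5 -2]) = -169
  + (-2) · M_42   where M_42 = det([5 3 -1; 1 4 -4; 3 -5 -2]) = -153
  − (-2) · M_43   where M_43 = det([5 4 -1; 1 -3 -4; 3 3 -2]) = 38
det = (-1)·(5)·(-169) + (+1)·(-2)·(-153) + (-1)·(-2)·(38) = 1227

1227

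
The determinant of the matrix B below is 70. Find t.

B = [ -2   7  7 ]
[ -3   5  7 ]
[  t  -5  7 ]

-3

Expanding along the column containing t, det(B) is linear in t: det(B) = (14)·t + (112).
Set (14)·t + (112) = 70  ⇒  (14)·t = -42  ⇒  t = -3.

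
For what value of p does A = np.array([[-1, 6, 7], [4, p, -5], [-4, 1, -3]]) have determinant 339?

p = 4

Expanding along the row containing p, det(A) is linear in p: det(A) = (31)·p + (215).
Set (31)·p + (215) = 339  ⇒  (31)·p = 124  ⇒  p = 4.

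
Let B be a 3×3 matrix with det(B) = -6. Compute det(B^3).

-216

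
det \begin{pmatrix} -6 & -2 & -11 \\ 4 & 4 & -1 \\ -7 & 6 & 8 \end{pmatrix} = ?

-750

Expand along column 1:
  + (-6) · |4 -1; 6 8| = (-6)·(32 − (-6)) = -228
  − 4 · |-2 -11; 6 8| = −4·(-16 − (-66)) = -200
  + (-7) · |-2 -11; 4 -1| = (-7)·(2 − (-44)) = -322
Sum: (-228) + (-200) + (-322) = -750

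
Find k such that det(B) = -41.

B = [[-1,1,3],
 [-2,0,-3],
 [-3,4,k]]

k = -7

Expanding along the column containing k, det(B) is linear in k: det(B) = (2)·k + (-27).
Set (2)·k + (-27) = -41  ⇒  (2)·k = -14  ⇒  k = -7.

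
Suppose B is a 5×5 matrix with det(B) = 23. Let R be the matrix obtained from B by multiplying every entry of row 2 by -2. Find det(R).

Scaling one row by -2 multiplies the determinant by -2.
det(R) = (-2)·(23) = -46

The determinant is -46.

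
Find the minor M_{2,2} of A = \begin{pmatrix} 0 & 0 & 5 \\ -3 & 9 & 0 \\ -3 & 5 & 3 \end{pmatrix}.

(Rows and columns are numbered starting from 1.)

15

Delete row 2 and column 2; the remaining 2×2 submatrix is [0 5; -3 3].
Its determinant is 0·3 − 5·(-3) = 15.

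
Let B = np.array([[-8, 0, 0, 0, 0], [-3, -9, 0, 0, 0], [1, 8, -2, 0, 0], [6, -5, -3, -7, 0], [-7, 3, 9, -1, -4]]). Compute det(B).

B is lower triangular, so det(B) is the product of the diagonal entries:
det = (-8) · (-9) · (-2) · (-7) · (-4) = -4032

det(B) = -4032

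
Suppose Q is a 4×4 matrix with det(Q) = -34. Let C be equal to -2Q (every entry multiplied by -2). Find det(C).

-544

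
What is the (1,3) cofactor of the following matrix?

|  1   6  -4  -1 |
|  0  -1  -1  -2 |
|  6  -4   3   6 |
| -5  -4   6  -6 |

Delete row 1 and column 3; the remaining 3×3 submatrix is [0 -1 -2; 6 -4 6; -5 -4 -6].
Its determinant is 82.
The cofactor carries sign (−1)^(1+3) = +1, so C_{1,3} = +(82) = 82.

82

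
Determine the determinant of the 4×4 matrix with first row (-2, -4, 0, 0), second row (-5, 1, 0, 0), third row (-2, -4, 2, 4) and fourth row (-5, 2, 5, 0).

440

The matrix is block lower-triangular with a 2×2 block and a 2×2 block on the diagonal, so its determinant equals the product of the determinants of the diagonal blocks.
det of the 2×2 block = -22
det of the 2×2 block = -20
det = (-22)·(-20) = 440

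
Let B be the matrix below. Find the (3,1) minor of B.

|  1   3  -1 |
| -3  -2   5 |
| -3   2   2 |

13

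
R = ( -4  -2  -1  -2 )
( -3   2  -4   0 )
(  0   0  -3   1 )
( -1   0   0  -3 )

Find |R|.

-104

Expand along row 3 (it has 2 zeros):
  + (-3) · M_33   where M_33 = det([-4 -2 -2; -3 2 0; -1 0 -3]) = 38
  − (1) · M_34   where M_34 = det([-4 -2 -1; -3 2 -4; -1 0 0]) = -10
det = (+1)·(-3)·(38) + (-1)·(1)·(-10) = -104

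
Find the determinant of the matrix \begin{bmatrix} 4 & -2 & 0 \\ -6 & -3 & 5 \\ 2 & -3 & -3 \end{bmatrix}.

112

Expand along column 3:
  − 5 · |4 -2; 2 -3| = −5·(-12 − (-4)) = 40
  + (-3) · |4 -2; -6 -3| = (-3)·(-12 − 12) = 72
Sum: (40) + (72) = 112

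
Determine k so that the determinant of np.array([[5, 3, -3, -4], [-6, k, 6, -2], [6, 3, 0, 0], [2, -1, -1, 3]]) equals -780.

k = -9

Expanding along the column containing k, det(A) is linear in k: det(A) = (78)·k + (-78).
Set (78)·k + (-78) = -780  ⇒  (78)·k = -702  ⇒  k = -9.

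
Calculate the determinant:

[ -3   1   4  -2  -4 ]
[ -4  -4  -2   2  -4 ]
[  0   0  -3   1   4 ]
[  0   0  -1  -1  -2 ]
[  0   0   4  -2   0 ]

The determinant is 448.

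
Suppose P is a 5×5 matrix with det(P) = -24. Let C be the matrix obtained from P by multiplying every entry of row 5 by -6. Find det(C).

The determinant is 144.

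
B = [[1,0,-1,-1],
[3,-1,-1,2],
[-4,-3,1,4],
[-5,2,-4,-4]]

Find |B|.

Expand along row 1 (it has 1 zero):
  + (1) · M_11   where M_11 = det([-1 -1 2; -3 1 4; 2 -4 -4]) = 12
  + (-1) · M_13   where M_13 = det([3 -1 2; -4 -3 4; -5 2 -4]) = 2
  − (-1) · M_14   where M_14 = det([3 -1 -1; -4 -3 1; -5 2 -4]) = 74
det = (+1)·(1)·(12) + (+1)·(-1)·(2) + (-1)·(-1)·(74) = 84

|B| = 84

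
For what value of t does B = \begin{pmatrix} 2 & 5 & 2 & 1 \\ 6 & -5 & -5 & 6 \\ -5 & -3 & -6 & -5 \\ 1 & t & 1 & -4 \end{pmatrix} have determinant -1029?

4

Expanding along the column containing t, det(B) is linear in t: det(B) = (61)·t + (-1273).
Set (61)·t + (-1273) = -1029  ⇒  (61)·t = 244  ⇒  t = 4.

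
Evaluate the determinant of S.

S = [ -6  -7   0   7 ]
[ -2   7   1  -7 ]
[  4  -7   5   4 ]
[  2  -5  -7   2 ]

Expand along row 1 (it has 1 zero):
  + (-6) · M_11   where M_11 = det([7 1 -7; -7 5 4; -5 -7 2]) = -258
  − (-7) · M_12   where M_12 = det([-2 1 -7; 4 5 4; 2 -7 2]) = 190
  − (7) · M_14   where M_14 = det([-2 7 1; 4 -7 5; 2 -5 -7]) = 112
det = (+1)·(-6)·(-258) + (-1)·(-7)·(190) + (-1)·(7)·(112) = 2094

2094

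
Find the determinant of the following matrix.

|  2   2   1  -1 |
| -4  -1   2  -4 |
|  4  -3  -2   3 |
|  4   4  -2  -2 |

Expand along row 1:
  + (2) · M_11   where M_11 = det([-1 2 -4; -3 -2 3; 4 -2 -2]) = -54
  − (2) · M_12   where M_12 = det([-4 2 -4; 4 -2 3; 4 -2 -2]) = 0
  + (1) · M_13   where M_13 = det([-4 -1 -4; 4 -3 3; 4 4 -2]) = -108
  − (-1) · M_14   where M_14 = det([-4 -1 2; 4 -3 -2; 4 4 -2]) = 0
det = (+1)·(2)·(-54) + (-1)·(2)·(0) + (+1)·(1)·(-108) + (-1)·(-1)·(0) = -216

The determinant is -216.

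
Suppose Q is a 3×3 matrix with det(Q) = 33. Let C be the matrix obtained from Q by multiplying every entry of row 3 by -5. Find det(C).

det(C) = -165

Scaling one row by -5 multiplies the determinant by -5.
det(C) = (-5)·(33) = -165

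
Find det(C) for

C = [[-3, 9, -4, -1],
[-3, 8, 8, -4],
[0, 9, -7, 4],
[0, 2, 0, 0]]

Expand along row 4 (it has 3 zeros):
  + (2) · M_42   where M_42 = det([-3 -4 -1; -3 8 -4; 0 -7 4]) = -81
det = (+1)·(2)·(-81) = -162

det(C) = -162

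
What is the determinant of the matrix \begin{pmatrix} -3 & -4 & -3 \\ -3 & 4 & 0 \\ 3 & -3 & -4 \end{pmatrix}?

Expand along row 2:
  − (-3) · |-4 -3; -3 -4| = −(-3)·(16 − 9) = 21
  + 4 · |-3 -3; 3 -4| = 4·(12 − (-9)) = 84
Sum: (21) + (84) = 105

105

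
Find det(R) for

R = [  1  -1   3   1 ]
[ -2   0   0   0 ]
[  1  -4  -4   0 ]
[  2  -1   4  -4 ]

-168

Expand along row 2 (it has 3 zeros):
  − (-2) · M_21   where M_21 = det([-1 3 1; -4 -4 0; -1 4 -4]) = -84
det = (-1)·(-2)·(-84) = -168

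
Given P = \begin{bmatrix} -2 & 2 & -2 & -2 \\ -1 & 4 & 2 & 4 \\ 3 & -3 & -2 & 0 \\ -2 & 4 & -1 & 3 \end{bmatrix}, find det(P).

det(P) = 68

Expand along row 3 (it has 1 zero):
  + (3) · M_31   where M_31 = det([2 -2 -2; 4 2 4; 4 -1 3]) = 36
  − (-3) · M_32   where M_32 = det([-2 -2 -2; -1 2 4; -2 -1 3]) = -20
  + (-2) · M_33   where M_33 = det([-2 2 -2; -1 4 4; -2 4 3]) = -10
det = (+1)·(3)·(36) + (-1)·(-3)·(-20) + (+1)·(-2)·(-10) = 68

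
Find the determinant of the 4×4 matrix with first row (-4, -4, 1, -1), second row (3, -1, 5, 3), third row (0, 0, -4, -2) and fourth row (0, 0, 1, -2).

160

The matrix is block upper-triangular with a 2×2 block and a 2×2 block on the diagonal, so its determinant equals the product of the determinants of the diagonal blocks.
det of the 2×2 block = 16
det of the 2×2 block = 10
det = (16)·(10) = 160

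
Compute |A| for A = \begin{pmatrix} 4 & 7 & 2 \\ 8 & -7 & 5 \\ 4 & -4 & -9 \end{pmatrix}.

|A| = 968

Expand along column 1:
  + 4 · |-7 5; -4 -9| = 4·(63 − (-20)) = 332
  − 8 · |7 2; -4 -9| = −8·(-63 − (-8)) = 440
  + 4 · |7 2; -7 5| = 4·(35 − (-14)) = 196
Sum: (332) + (440) + (196) = 968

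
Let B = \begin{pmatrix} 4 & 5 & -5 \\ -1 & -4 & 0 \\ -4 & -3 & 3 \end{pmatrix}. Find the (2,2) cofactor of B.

Delete row 2 and column 2; the remaining 2×2 submatrix is [4 -5; -4 3].
Its determinant is 4·3 − (-5)·(-4) = -8.
The cofactor carries sign (−1)^(2+2) = +1, so C_{2,2} = +(-8) = -8.

The cofactor is -8.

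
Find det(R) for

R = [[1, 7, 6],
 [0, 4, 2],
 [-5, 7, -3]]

Expand along column 1:
  + 1 · |4 2; 7 -3| = 1·(-12 − 14) = -26
  + (-5) · |7 6; 4 2| = (-5)·(14 − 24) = 50
Sum: (-26) + (50) = 24

det(R) = 24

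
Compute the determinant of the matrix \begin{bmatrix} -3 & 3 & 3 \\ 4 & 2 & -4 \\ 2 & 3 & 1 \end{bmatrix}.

-54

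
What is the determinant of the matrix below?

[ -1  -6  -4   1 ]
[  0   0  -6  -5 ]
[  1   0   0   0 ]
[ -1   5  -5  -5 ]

Expand along row 3 (it has 3 zeros):
  + (1) · M_31   where M_31 = det([-6 -4 1; 0 -6 -5; 5 -5 -5]) = 100
det = (+1)·(1)·(100) = 100

100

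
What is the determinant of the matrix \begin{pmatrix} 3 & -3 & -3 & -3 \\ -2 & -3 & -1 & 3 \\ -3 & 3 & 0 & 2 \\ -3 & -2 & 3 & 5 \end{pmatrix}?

0

Expand along row 3 (it has 1 zero):
  + (-3) · M_31   where M_31 = det([-3 -3 -3; -3 -1 3; -2 3 5]) = 48
  − (3) · M_32   where M_32 = det([3 -3 -3; -2 -1 3; -3 3 5]) = -18
  − (2) · M_34   where M_34 = det([3 -3 -3; -2 -3 -1; -3 -2 3]) = -45
det = (+1)·(-3)·(48) + (-1)·(3)·(-18) + (-1)·(2)·(-45) = 0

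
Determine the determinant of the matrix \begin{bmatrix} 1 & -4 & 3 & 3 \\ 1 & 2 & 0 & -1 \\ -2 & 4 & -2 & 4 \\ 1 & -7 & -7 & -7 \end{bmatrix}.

The determinant is 362.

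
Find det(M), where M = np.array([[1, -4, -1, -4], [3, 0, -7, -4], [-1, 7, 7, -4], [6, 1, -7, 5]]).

det(M) = 1916

Expand along row 2 (it has 1 zero):
  − (3) · M_21   where M_21 = det([-4 -1 -4; 7 7 -4; 1 -7 5]) = 235
  − (-7) · M_23   where M_23 = det([1 -4 -4; -1 7 -4; 6 1 5]) = 287
  + (-4) · M_24   where M_24 = det([1 -4 -1; -1 7 7; 6 1 -7]) = -153
det = (-1)·(3)·(235) + (-1)·(-7)·(287) + (+1)·(-4)·(-153) = 1916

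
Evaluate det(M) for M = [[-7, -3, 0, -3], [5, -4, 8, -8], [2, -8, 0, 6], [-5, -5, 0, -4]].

1744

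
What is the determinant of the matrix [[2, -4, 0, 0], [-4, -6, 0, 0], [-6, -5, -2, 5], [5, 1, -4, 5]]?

-280

The matrix is block lower-triangular with a 2×2 block and a 2×2 block on the diagonal, so its determinant equals the product of the determinants of the diagonal blocks.
det of the 2×2 block = -28
det of the 2×2 block = 10
det = (-28)·(10) = -280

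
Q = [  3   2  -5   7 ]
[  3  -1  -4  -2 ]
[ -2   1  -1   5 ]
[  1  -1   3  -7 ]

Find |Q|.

-40

Expand along row 1:
  + (3) · M_11   where M_11 = det([-1 -4 -2; 1 -1 5; -1 3 -7]) = -4
  − (2) · M_12   where M_12 = det([3 -4 -2; -2 -1 5; 1 3 -7]) = 22
  + (-5) · M_13   where M_13 = det([3 -1 -2; -2 1 5; 1 -1 -7]) = 1
  − (7) · M_14   where M_14 = det([3 -1 -4; -2 1 -1; 1 -1 3]) = -3
det = (+1)·(3)·(-4) + (-1)·(2)·(22) + (+1)·(-5)·(1) + (-1)·(7)·(-3) = -40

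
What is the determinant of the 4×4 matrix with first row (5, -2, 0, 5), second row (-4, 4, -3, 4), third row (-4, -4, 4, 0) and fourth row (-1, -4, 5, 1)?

The determinant is -464.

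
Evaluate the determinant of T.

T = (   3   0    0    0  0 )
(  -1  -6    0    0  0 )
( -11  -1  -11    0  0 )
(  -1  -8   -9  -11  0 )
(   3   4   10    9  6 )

|T| = -13068

T is lower triangular, so det(T) is the product of the diagonal entries:
det = (3) · (-6) · (-11) · (-11) · (6) = -13068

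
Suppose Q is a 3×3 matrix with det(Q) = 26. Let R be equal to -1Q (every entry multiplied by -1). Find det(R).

-26

For a 3×3 matrix, det(-1Q) = (-1)^3·det(Q) = -1·det(Q).
det(R) = (-1)·(26) = -26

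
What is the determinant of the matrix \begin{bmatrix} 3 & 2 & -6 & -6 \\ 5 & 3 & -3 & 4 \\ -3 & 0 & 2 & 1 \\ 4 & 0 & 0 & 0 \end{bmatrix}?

The determinant is 160.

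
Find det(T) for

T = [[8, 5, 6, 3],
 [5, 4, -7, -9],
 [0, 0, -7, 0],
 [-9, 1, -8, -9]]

-3759

Expand along row 3 (it has 3 zeros):
  + (-7) · M_33   where M_33 = det([8 5 3; 5 4 -9; -9 1 -9]) = 537
det = (+1)·(-7)·(537) = -3759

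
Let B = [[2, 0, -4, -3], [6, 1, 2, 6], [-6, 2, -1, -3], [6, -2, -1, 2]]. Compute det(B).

Expand along row 1 (it has 1 zero):
  + (2) · M_11   where M_11 = det([1 2 6; 2 -1 -3; -2 -1 2]) = -25
  + (-4) · M_13   where M_13 = det([6 1 6; -6 2 -3; 6 -2 2]) = -18
  − (-3) · M_14   where M_14 = det([6 1 2; -6 2 -1; 6 -2 -1]) = -36
det = (+1)·(2)·(-25) + (+1)·(-4)·(-18) + (-1)·(-3)·(-36) = -86

The determinant is -86.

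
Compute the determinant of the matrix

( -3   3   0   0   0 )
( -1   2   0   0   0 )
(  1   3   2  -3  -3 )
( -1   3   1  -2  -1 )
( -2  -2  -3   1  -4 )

-36

The matrix is block lower-triangular with a 2×2 block and a 3×3 block on the diagonal, so its determinant equals the product of the determinants of the diagonal blocks.
det of the 2×2 block = -3
det of the 3×3 block = 12
det = (-3)·(12) = -36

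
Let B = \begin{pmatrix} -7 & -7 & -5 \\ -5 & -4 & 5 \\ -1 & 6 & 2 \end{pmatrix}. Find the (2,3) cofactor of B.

49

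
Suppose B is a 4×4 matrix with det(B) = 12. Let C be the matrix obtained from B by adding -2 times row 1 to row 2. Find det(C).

|C| = 12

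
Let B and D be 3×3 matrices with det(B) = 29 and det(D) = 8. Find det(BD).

det(BD) = det(B)·det(D) = (29)·(8) = 232

|BD| = 232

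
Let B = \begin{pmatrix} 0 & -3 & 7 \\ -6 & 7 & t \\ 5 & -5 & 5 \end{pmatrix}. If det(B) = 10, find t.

Expanding along the row containing t, det(B) is linear in t: det(B) = (-15)·t + (-125).
Set (-15)·t + (-125) = 10  ⇒  (-15)·t = 135  ⇒  t = -9.

t = -9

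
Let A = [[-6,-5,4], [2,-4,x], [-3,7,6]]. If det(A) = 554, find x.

6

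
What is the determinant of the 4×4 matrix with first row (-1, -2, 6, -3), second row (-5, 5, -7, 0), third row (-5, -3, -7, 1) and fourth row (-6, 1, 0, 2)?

The determinant is 1541.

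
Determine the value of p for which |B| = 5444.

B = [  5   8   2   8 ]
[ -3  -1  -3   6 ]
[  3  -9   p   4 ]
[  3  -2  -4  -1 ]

5

Expanding along the row containing p, det(B) is linear in p: det(B) = (257)·p + (4159).
Set (257)·p + (4159) = 5444  ⇒  (257)·p = 1285  ⇒  p = 5.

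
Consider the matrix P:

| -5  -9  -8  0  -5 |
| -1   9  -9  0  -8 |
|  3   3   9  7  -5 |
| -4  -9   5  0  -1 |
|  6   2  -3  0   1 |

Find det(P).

Expand along column 4 (it has 4 zeros):
  − (7) · M_34   where M_34 = det([-5 -9 -8 -5; -1 9 -9 -8; -4 -9 5 -1; 6 2 -3 1]) = 4032
det = (-1)·(7)·(4032) = -28224

det(P) = -28224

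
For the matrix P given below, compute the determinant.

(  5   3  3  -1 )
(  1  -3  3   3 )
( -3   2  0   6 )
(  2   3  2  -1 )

Expand along row 3 (it has 1 zero):
  + (-3) · M_31   where M_31 = det([3 3 -1; -3 3 3; 3 2 -1]) = 6
  − (2) · M_32   where M_32 = det([5 3 -1; 1 3 3; 2 2 -1]) = -20
  − (6) · M_34   where M_34 = det([5 3 3; 1 -3 3; 2 3 2]) = -36
det = (+1)·(-3)·(6) + (-1)·(2)·(-20) + (-1)·(6)·(-36) = 238

|P| = 238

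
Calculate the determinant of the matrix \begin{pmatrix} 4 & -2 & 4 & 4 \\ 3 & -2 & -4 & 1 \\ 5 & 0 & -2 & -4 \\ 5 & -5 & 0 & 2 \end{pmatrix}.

The determinant is -552.

Expand along row 3 (it has 1 zero):
  + (5) · M_31   where M_31 = det([-2 4 4; -2 -4 1; -5 0 2]) = -68
  + (-2) · M_33   where M_33 = det([4 -2 4; 3 -2 1; 5 -5 2]) = -14
  − (-4) · M_34   where M_34 = det([4 -2 4; 3 -2 -4; 5 -5 0]) = -60
det = (+1)·(5)·(-68) + (+1)·(-2)·(-14) + (-1)·(-4)·(-60) = -552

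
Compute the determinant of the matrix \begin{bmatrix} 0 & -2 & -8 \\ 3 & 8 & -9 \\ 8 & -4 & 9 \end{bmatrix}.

Expand along column 1:
  − 3 · |-2 -8; -4 9| = −3·(-18 − 32) = 150
  + 8 · |-2 -8; 8 -9| = 8·(18 − (-64)) = 656
Sum: (150) + (656) = 806

The determinant is 806.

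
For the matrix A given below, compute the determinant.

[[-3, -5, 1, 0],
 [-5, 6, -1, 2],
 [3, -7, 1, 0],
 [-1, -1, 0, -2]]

-36

Expand along column 4 (it has 2 zeros):
  + (2) · M_24   where M_24 = det([-3 -5 1; 3 -7 1; -1 -1 0]) = -8
  + (-2) · M_44   where M_44 = det([-3 -5 1; -5 6 -1; 3 -7 1]) = 10
det = (+1)·(2)·(-8) + (+1)·(-2)·(10) = -36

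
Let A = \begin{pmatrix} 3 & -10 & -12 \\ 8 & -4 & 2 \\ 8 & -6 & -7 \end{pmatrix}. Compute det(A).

The determinant is -408.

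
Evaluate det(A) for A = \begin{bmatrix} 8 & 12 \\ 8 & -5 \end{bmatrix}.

det(A) = 8·(-5) − 12·8 = -40 − 96 = -136

The determinant is -136.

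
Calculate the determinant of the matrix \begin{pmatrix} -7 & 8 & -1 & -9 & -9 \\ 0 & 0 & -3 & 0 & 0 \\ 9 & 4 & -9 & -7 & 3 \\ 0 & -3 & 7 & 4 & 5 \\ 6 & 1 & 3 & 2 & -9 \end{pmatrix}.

4680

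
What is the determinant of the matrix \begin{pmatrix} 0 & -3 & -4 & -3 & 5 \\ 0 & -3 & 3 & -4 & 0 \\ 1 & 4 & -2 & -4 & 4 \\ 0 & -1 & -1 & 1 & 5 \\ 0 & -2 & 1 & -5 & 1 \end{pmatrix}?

-198

Expand along column 1 (it has 4 zeros):
  + (1) · M_31   where M_31 = det([-3 -4 -3 5; -3 3 -4 0; -1 -1 1 5; -2 1 -5 1]) = -198
det = (+1)·(1)·(-198) = -198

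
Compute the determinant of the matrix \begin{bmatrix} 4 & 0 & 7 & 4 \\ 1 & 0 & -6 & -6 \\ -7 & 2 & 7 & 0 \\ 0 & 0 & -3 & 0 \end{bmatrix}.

The determinant is 168.

Expand along row 4 (it has 3 zeros):
  − (-3) · M_43   where M_43 = det([4 0 4; 1 0 -6; -7 2 0]) = 56
det = (-1)·(-3)·(56) = 168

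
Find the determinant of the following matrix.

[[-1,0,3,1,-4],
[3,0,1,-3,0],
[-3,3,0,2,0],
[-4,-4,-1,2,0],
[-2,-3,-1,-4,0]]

Expand along column 5 (it has 4 zeros):
  + (-4) · M_15   where M_15 = det([3 0 1 -3; -3 3 0 2; -4 -4 -1 2; -2 -3 -1 -4]) = -85
det = (+1)·(-4)·(-85) = 340

The determinant is 340.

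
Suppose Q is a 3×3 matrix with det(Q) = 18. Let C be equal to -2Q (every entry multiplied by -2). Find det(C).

-144

For a 3×3 matrix, det(-2Q) = (-2)^3·det(Q) = -8·det(Q).
det(C) = (-8)·(18) = -144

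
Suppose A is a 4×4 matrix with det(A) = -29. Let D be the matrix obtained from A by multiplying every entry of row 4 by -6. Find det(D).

Scaling one row by -6 multiplies the determinant by -6.
det(D) = (-6)·(-29) = 174

174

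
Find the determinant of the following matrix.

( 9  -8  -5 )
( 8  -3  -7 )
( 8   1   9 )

684

Expand along row 1:
  + 9 · |-3 -7; 1 9| = 9·(-27 − (-7)) = -180
  − (-8) · |8 -7; 8 9| = −(-8)·(72 − (-56)) = 1024
  + (-5) · |8 -3; 8 1| = (-5)·(8 − (-24)) = -160
Sum: (-180) + (1024) + (-160) = 684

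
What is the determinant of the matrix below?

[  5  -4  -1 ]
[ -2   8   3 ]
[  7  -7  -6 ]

Expand along column 1:
  + 5 · |8 3; -7 -6| = 5·(-48 − (-21)) = -135
  − (-2) · |-4 -1; -7 -6| = −(-2)·(24 − 7) = 34
  + 7 · |-4 -1; 8 3| = 7·(-12 − (-8)) = -28
Sum: (-135) + (34) + (-28) = -129

-129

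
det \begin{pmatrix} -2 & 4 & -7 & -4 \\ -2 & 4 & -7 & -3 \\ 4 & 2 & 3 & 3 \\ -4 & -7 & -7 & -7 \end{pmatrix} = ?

The determinant is 190.

Expand along row 1:
  + (-2) · M_11   where M_11 = det([4 -7 -3; 2 3 3; -7 -7 -7]) = 28
  − (4) · M_12   where M_12 = det([-2 -7 -3; 4 3 3; -4 -7 -7]) = -64
  + (-7) · M_13   where M_13 = det([-2 4 -3; 4 2 3; -4 -7 -7]) = 110
  − (-4) · M_14   where M_14 = det([-2 4 -7; 4 2 3; -4 -7 -7]) = 190
det = (+1)·(-2)·(28) + (-1)·(4)·(-64) + (+1)·(-7)·(110) + (-1)·(-4)·(190) = 190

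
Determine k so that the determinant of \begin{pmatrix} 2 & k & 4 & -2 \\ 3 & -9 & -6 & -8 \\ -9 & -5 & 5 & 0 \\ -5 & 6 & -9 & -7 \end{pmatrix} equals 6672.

Expanding along the column containing k, det(A) is linear in k: det(A) = (575)·k + (8972).
Set (575)·k + (8972) = 6672  ⇒  (575)·k = -2300  ⇒  k = -4.

-4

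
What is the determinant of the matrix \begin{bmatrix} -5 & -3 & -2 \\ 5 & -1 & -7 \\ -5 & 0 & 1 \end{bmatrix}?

Expand along row 3:
  + (-5) · |-3 -2; -1 -7| = (-5)·(21 − 2) = -95
  + 1 · |-5 -3; 5 -1| = 1·(5 − (-15)) = 20
Sum: (-95) + (20) = -75

The determinant is -75.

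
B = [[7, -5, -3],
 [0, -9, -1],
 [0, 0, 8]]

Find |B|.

B is upper triangular, so det(B) is the product of the diagonal entries:
det = (7) · (-9) · (8) = -504

|B| = -504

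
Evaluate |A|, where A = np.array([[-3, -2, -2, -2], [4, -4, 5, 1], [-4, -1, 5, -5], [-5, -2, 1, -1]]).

Expand along row 1:
  + (-3) · M_11   where M_11 = det([-4 5 1; -1 5 -5; -2 1 -1]) = 54
  − (-2) · M_12   where M_12 = det([4 5 1; -4 5 -5; -5 1 -1]) = 126
  + (-2) · M_13   where M_13 = det([4 -4 1; -4 -1 -5; -5 -2 -1]) = -117
  − (-2) · M_14   where M_14 = det([4 -4 5; -4 -1 5; -5 -2 1]) = 135
det = (+1)·(-3)·(54) + (-1)·(-2)·(126) + (+1)·(-2)·(-117) + (-1)·(-2)·(135) = 594

The determinant is 594.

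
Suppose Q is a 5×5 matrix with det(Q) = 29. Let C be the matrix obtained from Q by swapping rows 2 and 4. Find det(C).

Swapping two rows multiplies the determinant by −1.
det(C) = (-1)·(29) = -29

det(C) = -29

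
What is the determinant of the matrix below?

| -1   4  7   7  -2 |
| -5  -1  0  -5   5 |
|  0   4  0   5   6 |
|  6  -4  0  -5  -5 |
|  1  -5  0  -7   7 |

8106

Expand along column 3 (it has 4 zeros):
  + (7) · M_13   where M_13 = det([-5 -1 -5 5; 0 4 5 6; 6 -4 -5 -5; 1 -5 -7 7]) = 1158
det = (+1)·(7)·(1158) = 8106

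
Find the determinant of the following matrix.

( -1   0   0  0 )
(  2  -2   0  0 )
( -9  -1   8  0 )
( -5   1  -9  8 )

128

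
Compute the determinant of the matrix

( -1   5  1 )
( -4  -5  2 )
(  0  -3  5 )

131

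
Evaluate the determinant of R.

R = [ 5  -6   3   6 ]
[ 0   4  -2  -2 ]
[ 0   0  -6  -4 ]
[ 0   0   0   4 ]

det(R) = -480

R is block upper-triangular with a 2×2 block and a 2×2 block on the diagonal, so its determinant equals the product of the determinants of the diagonal blocks.
det of the 2×2 block = 20
det of the 2×2 block = -24
det = (20)·(-24) = -480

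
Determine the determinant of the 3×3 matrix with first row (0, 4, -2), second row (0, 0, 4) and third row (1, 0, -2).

The determinant is 16.

Expand along column 1:
  + 1 · |4 -2; 0 4| = 1·(16 − 0) = 16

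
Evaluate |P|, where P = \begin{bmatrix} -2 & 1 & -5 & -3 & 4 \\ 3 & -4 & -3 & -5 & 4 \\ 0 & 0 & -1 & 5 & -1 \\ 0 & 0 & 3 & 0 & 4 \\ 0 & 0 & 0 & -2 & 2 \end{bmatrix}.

The determinant is -160.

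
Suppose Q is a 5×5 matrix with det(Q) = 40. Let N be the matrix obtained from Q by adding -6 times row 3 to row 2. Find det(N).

40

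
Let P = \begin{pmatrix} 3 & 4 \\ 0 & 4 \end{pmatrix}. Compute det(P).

det(P) = 3·4 − 4·0 = 12 − 0 = 12

|P| = 12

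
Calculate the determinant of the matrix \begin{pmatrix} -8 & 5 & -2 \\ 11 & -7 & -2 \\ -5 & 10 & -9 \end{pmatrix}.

The determinant is -269.

Expand along column 1:
  + (-8) · |-7 -2; 10 -9| = (-8)·(63 − (-20)) = -664
  − 11 · |5 -2; 10 -9| = −11·(-45 − (-20)) = 275
  + (-5) · |5 -2; -7 -2| = (-5)·(-10 − 14) = 120
Sum: (-664) + (275) + (120) = -269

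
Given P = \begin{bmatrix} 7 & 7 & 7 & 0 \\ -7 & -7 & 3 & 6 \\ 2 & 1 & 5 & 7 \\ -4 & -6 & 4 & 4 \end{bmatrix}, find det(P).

|P| = -784

Expand along row 1 (it has 1 zero):
  + (7) · M_11   where M_11 = det([-7 3 6; 1 5 7; -6 4 4]) = 122
  − (7) · M_12   where M_12 = det([-7 3 6; 2 5 7; -4 4 4]) = 116
  + (7) · M_13   where M_13 = det([-7 -7 6; 2 1 7; -4 -6 4]) = -118
det = (+1)·(7)·(122) + (-1)·(7)·(116) + (+1)·(7)·(-118) = -784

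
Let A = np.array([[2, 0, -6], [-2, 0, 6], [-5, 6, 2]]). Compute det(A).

Expand along column 2:
  − 6 · |2 -6; -2 6| = −6·(12 − 12) = 0

0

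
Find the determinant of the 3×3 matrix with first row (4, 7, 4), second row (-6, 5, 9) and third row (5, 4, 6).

347

Expand along row 1:
  + 4 · |5 9; 4 6| = 4·(30 − 36) = -24
  − 7 · |-6 9; 5 6| = −7·(-36 − 45) = 567
  + 4 · |-6 5; 5 4| = 4·(-24 − 25) = -196
Sum: (-24) + (567) + (-196) = 347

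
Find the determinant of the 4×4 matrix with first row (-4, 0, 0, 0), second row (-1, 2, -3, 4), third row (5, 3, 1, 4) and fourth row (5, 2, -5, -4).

Expand along row 1 (it has 3 zeros):
  + (-4) · M_11   where M_11 = det([2 -3 4; 3 1 4; 2 -5 -4]) = -96
det = (+1)·(-4)·(-96) = 384

The determinant is 384.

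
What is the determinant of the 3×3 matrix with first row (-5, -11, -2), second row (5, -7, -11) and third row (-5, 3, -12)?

-1810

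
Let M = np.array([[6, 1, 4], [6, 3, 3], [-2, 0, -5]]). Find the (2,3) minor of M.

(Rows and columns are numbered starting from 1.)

2

Delete row 2 and column 3; the remaining 2×2 submatrix is [6 1; -2 0].
Its determinant is 6·0 − 1·(-2) = 2.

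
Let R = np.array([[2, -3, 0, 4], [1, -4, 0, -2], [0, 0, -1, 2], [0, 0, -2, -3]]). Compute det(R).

|R| = -35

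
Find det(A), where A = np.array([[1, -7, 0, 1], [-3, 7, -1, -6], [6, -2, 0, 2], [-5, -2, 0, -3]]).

Expand along column 3 (it has 3 zeros):
  − (-1) · M_23   where M_23 = det([1 -7 1; 6 -2 2; -5 -2 -3]) = -68
det = (-1)·(-1)·(-68) = -68

The determinant is -68.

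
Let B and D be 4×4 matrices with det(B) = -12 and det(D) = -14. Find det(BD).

det(BD) = det(B)·det(D) = (-12)·(-14) = 168

168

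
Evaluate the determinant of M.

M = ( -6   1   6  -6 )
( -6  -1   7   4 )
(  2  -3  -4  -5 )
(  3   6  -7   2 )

-1443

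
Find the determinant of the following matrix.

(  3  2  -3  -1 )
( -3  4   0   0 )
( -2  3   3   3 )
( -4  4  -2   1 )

191

Expand along row 2 (it has 2 zeros):
  − (-3) · M_21   where M_21 = det([2 -3 -1; 3 3 3; 4 -2 1]) = 9
  + (4) · M_22   where M_22 = det([3 -3 -1; -2 3 3; -4 -2 1]) = 41
det = (-1)·(-3)·(9) + (+1)·(4)·(41) = 191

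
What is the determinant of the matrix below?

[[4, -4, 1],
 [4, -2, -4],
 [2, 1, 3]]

Expand along column 1:
  + 4 · |-2 -4; 1 3| = 4·(-6 − (-4)) = -8
  − 4 · |-4 1; 1 3| = −4·(-12 − 1) = 52
  + 2 · |-4 1; -2 -4| = 2·(16 − (-2)) = 36
Sum: (-8) + (52) + (36) = 80

The determinant is 80.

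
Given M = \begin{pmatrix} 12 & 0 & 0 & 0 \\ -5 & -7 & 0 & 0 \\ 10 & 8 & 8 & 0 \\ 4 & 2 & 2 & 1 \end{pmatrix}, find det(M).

M is lower triangular, so det(M) is the product of the diagonal entries:
det = (12) · (-7) · (8) · (1) = -672

|M| = -672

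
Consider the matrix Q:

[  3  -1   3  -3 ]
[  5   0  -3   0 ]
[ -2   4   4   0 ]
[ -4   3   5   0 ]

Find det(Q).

Expand along column 4 (it has 3 zeros):
  − (-3) · M_14   where M_14 = det([5 0 -3; -2 4 4; -4 3 5]) = 10
det = (-1)·(-3)·(10) = 30

The determinant is 30.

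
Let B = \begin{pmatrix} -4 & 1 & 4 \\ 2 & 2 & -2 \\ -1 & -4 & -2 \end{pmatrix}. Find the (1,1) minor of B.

-12

Delete row 1 and column 1; the remaining 2×2 submatrix is [2 -2; -4 -2].
Its determinant is 2·(-2) − (-2)·(-4) = -12.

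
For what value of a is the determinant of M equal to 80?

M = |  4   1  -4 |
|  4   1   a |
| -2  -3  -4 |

a = 4

Expanding along the row containing a, det(M) is linear in a: det(M) = (10)·a + (40).
Set (10)·a + (40) = 80  ⇒  (10)·a = 40  ⇒  a = 4.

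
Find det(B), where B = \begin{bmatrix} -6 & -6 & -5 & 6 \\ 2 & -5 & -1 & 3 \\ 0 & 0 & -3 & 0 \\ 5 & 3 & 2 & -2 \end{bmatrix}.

det(B) = -198

Expand along row 3 (it has 3 zeros):
  + (-3) · M_33   where M_33 = det([-6 -6 6; 2 -5 3; 5 3 -2]) = 66
det = (+1)·(-3)·(66) = -198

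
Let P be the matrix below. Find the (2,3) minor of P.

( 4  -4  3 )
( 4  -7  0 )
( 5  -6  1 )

-4

Delete row 2 and column 3; the remaining 2×2 submatrix is [4 -4; 5 -6].
Its determinant is 4·(-6) − (-4)·5 = -4.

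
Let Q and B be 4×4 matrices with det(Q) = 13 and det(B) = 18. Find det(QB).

det(QB) = det(Q)·det(B) = (13)·(18) = 234

|QB| = 234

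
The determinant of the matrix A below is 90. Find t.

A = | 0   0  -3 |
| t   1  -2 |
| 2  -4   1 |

t = 7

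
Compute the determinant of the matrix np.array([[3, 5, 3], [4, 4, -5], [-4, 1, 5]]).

135

Expand along column 1:
  + 3 · |4 -5; 1 5| = 3·(20 − (-5)) = 75
  − 4 · |5 3; 1 5| = −4·(25 − 3) = -88
  + (-4) · |5 3; 4 -5| = (-4)·(-25 − 12) = 148
Sum: (75) + (-88) + (148) = 135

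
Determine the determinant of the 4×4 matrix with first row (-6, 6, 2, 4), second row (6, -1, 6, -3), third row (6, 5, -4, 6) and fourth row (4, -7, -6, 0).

Expand along row 4 (it has 1 zero):
  − (4) · M_41   where M_41 = det([6 2 4; -1 6 -3; 5 -4 6]) = 22
  + (-7) · M_42   where M_42 = det([-6 2 4; 6 6 -3; 6 -4 6]) = -492
  − (-6) · M_43   where M_43 = det([-6 6 4; 6 -1 -3; 6 5 6]) = -234
det = (-1)·(4)·(22) + (+1)·(-7)·(-492) + (-1)·(-6)·(-234) = 1952

The determinant is 1952.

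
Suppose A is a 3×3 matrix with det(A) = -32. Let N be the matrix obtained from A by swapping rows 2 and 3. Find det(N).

|N| = 32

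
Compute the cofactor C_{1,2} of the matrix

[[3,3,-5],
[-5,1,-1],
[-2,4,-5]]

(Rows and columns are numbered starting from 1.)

-23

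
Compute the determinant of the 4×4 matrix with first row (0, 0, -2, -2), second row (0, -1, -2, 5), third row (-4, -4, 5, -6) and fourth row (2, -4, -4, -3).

-372

Expand along row 1 (it has 2 zeros):
  + (-2) · M_13   where M_13 = det([0 -1 5; -4 -4 -6; 2 -4 -3]) = 144
  − (-2) · M_14   where M_14 = det([0 -1 -2; -4 -4 5; 2 -4 -4]) = -42
det = (+1)·(-2)·(144) + (-1)·(-2)·(-42) = -372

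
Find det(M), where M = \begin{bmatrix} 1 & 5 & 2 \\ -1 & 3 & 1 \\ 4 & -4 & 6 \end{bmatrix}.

det(M) = 56

Expand along row 1:
  + 1 · |3 1; -4 6| = 1·(18 − (-4)) = 22
  − 5 · |-1 1; 4 6| = −5·(-6 − 4) = 50
  + 2 · |-1 3; 4 -4| = 2·(4 − 12) = -16
Sum: (22) + (50) + (-16) = 56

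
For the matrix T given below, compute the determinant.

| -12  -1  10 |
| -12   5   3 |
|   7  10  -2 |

Expand along row 1:
  + (-12) · |5 3; 10 -2| = (-12)·(-10 − 30) = 480
  − (-1) · |-12 3; 7 -2| = −(-1)·(24 − 21) = 3
  + 10 · |-12 5; 7 10| = 10·(-120 − 35) = -1550
Sum: (480) + (3) + (-1550) = -1067

-1067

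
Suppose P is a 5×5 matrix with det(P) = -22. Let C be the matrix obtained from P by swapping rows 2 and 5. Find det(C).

22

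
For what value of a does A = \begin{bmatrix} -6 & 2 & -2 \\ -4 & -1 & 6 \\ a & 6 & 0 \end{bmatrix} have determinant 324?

a = 6

Expanding along the row containing a, det(A) is linear in a: det(A) = (10)·a + (264).
Set (10)·a + (264) = 324  ⇒  (10)·a = 60  ⇒  a = 6.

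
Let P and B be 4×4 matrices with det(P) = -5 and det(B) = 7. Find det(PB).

The determinant is -35.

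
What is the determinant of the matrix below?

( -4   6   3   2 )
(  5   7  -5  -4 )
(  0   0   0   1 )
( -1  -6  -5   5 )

The determinant is -371.

Expand along row 3 (it has 3 zeros):
  − (1) · M_34   where M_34 = det([-4 6 3; 5 7 -5; -1 -6 -5]) = 371
det = (-1)·(1)·(371) = -371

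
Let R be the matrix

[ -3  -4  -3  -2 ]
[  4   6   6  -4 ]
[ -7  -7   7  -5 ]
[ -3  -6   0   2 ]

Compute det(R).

det(R) = 638

Expand along row 4 (it has 1 zero):
  − (-3) · M_41   where M_41 = det([-4 -3 -2; 6 6 -4; -7 7 -5]) = -334
  + (-6) · M_42   where M_42 = det([-3 -3 -2; 4 6 -4; -7 7 -5]) = -278
  + (2) · M_44   where M_44 = det([-3 -4 -3; 4 6 6; -7 -7 7]) = -14
det = (-1)·(-3)·(-334) + (+1)·(-6)·(-278) + (+1)·(2)·(-14) = 638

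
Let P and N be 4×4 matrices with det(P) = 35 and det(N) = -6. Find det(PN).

|PN| = -210

det(PN) = det(P)·det(N) = (35)·(-6) = -210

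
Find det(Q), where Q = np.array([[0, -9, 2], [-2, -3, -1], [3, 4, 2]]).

The determinant is -7.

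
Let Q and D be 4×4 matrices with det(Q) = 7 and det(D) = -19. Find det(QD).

det(QD) = det(Q)·det(D) = (7)·(-19) = -133

|QD| = -133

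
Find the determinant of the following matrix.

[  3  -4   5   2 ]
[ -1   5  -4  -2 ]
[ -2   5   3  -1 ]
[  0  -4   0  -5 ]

-522

Expand along row 4 (it has 2 zeros):
  + (-4) · M_42   where M_42 = det([3 5 2; -1 -4 -2; -2 3 -1]) = 23
  + (-5) · M_44   where M_44 = det([3 -4 5; -1 5 -4; -2 5 3]) = 86
det = (+1)·(-4)·(23) + (+1)·(-5)·(86) = -522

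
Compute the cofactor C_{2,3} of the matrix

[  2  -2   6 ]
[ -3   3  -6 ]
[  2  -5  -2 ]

Delete row 2 and column 3; the remaining 2×2 submatrix is [2 -2; 2 -5].
Its determinant is 2·(-5) − (-2)·2 = -6.
The cofactor carries sign (−1)^(2+3) = −1, so C_{2,3} = −(-6) = 6.

6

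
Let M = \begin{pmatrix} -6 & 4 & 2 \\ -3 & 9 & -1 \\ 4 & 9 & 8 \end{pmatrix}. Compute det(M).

|M| = -532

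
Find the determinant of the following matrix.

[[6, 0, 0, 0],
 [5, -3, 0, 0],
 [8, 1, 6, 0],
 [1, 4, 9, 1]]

The matrix is lower triangular, so the determinant is the product of the diagonal entries:
det = (6) · (-3) · (6) · (1) = -108

-108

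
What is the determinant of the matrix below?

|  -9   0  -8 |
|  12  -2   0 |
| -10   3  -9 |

The determinant is -290.

Expand along row 1:
  + (-9) · |-2 0; 3 -9| = (-9)·(18 − 0) = -162
  + (-8) · |12 -2; -10 3| = (-8)·(36 − 20) = -128
Sum: (-162) + (-128) = -290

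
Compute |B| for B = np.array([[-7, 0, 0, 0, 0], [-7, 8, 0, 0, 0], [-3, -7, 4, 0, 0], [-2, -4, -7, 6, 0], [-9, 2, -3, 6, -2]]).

2688

B is lower triangular, so det(B) is the product of the diagonal entries:
det = (-7) · (8) · (4) · (6) · (-2) = 2688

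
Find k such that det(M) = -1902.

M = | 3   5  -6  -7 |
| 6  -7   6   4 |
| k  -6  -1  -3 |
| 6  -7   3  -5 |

2

Expanding along the column containing k, det(M) is linear in k: det(M) = (21)·k + (-1944).
Set (21)·k + (-1944) = -1902  ⇒  (21)·k = 42  ⇒  k = 2.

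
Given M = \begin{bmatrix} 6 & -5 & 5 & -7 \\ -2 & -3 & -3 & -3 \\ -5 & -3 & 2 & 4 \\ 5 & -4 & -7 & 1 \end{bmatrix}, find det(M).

det(M) = -3524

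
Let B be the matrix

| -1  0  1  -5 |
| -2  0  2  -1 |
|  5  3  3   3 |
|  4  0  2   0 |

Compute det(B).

-162

Expand along column 2 (it has 3 zeros):
  − (3) · M_32   where M_32 = det([-1 1 -5; -2 2 -1; 4 2 0]) = 54
det = (-1)·(3)·(54) = -162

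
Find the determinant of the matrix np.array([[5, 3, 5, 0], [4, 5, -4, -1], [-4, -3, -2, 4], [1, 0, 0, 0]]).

The determinant is 139.

Expand along row 4 (it has 3 zeros):
  − (1) · M_41   where M_41 = det([3 5 0; 5 -4 -1; -3 -2 4]) = -139
det = (-1)·(1)·(-139) = 139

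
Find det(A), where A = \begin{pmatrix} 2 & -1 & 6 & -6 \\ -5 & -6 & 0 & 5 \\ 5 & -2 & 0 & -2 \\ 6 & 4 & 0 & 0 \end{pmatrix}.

Expand along column 3 (it has 3 zeros):
  + (6) · M_13   where M_13 = det([-5 -6 5; 5 -2 -2; 6 4 0]) = 192
det = (+1)·(6)·(192) = 1152

1152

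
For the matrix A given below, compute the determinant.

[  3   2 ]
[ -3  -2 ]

The determinant is 0.

det(A) = 3·(-2) − 2·(-3) = -6 − (-6) = 0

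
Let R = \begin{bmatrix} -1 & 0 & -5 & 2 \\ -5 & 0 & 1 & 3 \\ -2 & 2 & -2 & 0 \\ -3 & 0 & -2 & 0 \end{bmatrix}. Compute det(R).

|R| = -130

Expand along column 2 (it has 3 zeros):
  − (2) · M_32   where M_32 = det([-1 -5 2; -5 1 3; -3 -2 0]) = 65
det = (-1)·(2)·(65) = -130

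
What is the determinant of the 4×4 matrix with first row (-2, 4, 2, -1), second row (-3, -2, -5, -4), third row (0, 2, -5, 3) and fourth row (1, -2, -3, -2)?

356

Expand along row 3 (it has 1 zero):
  − (2) · M_32   where M_32 = det([-2 2 -1; -3 -5 -4; 1 -3 -2]) = -30
  + (-5) · M_33   where M_33 = det([-2 4 -1; -3 -2 -4; 1 -2 -2]) = -40
  − (3) · M_34   where M_34 = det([-2 4 2; -3 -2 -5; 1 -2 -3]) = -32
det = (-1)·(2)·(-30) + (+1)·(-5)·(-40) + (-1)·(3)·(-32) = 356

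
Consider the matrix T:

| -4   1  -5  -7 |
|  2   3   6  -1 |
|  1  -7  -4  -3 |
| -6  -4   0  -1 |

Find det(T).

-2495

Expand along row 4 (it has 1 zero):
  − (-6) · M_41   where M_41 = det([1 -5 -7; 3 6 -1; -7 -4 -3]) = -312
  + (-4) · M_42   where M_42 = det([-4 -5 -7; 2 6 -1; 1 -4 -3]) = 161
  + (-1) · M_44   where M_44 = det([-4 1 -5; 2 3 6; 1 -7 -4]) = -21
det = (-1)·(-6)·(-312) + (+1)·(-4)·(161) + (+1)·(-1)·(-21) = -2495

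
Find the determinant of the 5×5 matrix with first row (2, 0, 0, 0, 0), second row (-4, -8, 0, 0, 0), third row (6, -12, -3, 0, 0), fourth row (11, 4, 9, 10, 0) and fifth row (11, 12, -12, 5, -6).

-2880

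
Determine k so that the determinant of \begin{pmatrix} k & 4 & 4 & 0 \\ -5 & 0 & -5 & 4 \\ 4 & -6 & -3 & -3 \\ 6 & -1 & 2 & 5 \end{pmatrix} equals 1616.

Expanding along the row containing k, det(A) is linear in k: det(A) = (-225)·k + (-184).
Set (-225)·k + (-184) = 1616  ⇒  (-225)·k = 1800  ⇒  k = -8.

-8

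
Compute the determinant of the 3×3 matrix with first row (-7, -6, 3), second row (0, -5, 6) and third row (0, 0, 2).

The matrix is upper triangular, so the determinant is the product of the diagonal entries:
det = (-7) · (-5) · (2) = 70

The determinant is 70.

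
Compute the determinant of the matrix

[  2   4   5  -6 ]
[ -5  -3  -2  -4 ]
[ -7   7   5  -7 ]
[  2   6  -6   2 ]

The determinant is 3992.

Expand along row 1:
  + (2) · M_11   where M_11 = det([-3 -2 -4; 7 5 -7; 6 -6 2]) = 496
  − (4) · M_12   where M_12 = det([-5 -2 -4; -7 5 -7; 2 -6 2]) = 32
  + (5) · M_13   where M_13 = det([-5 -3 -4; -7 7 -7; 2 6 2]) = -56
  − (-6) · M_14   where M_14 = det([-5 -3 -2; -7 7 5; 2 6 -6]) = 568
det = (+1)·(2)·(496) + (-1)·(4)·(32) + (+1)·(5)·(-56) + (-1)·(-6)·(568) = 3992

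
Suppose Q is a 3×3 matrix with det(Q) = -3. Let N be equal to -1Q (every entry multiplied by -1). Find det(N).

The determinant is 3.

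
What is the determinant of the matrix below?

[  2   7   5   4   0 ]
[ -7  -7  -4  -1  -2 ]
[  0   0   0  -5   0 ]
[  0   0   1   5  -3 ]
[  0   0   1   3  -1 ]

The matrix is block upper-triangular with a 2×2 block and a 3×3 block on the diagonal, so its determinant equals the product of the determinants of the diagonal blocks.
det of the 2×2 block = 35
det of the 3×3 block = 10
det = (35)·(10) = 350

350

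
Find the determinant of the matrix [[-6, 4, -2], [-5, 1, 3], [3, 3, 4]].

Expand along column 1:
  + (-6) · |1 3; 3 4| = (-6)·(4 − 9) = 30
  − (-5) · |4 -2; 3 4| = −(-5)·(16 − (-6)) = 110
  + 3 · |4 -2; 1 3| = 3·(12 − (-2)) = 42
Sum: (30) + (110) + (42) = 182

182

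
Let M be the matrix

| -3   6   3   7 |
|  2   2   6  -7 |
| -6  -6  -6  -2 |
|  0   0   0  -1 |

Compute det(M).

216

Expand along row 4 (it has 3 zeros):
  + (-1) · M_44   where M_44 = det([-3 6 3; 2 2 6; -6 -6 -6]) = -216
det = (+1)·(-1)·(-216) = 216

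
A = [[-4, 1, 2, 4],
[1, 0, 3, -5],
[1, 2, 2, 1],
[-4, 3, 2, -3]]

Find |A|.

|A| = -339

Expand along row 2 (it has 1 zero):
  − (1) · M_21   where M_21 = det([1 2 4; 2 2 1; 3 2 -3]) = 2
  − (3) · M_23   where M_23 = det([-4 1 4; 1 2 1; -4 3 -3]) = 79
  + (-5) · M_24   where M_24 = det([-4 1 2; 1 2 2; -4 3 2]) = 20
det = (-1)·(1)·(2) + (-1)·(3)·(79) + (+1)·(-5)·(20) = -339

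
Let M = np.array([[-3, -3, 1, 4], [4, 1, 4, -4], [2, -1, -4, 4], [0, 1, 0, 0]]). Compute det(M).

Expand along row 4 (it has 3 zeros):
  + (1) · M_42   where M_42 = det([-3 1 4; 4 4 -4; 2 -4 4]) = -120
det = (+1)·(1)·(-120) = -120

|M| = -120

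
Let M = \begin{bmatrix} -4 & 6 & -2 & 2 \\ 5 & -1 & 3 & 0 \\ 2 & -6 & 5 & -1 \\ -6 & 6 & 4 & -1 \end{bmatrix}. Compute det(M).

Expand along row 2 (it has 1 zero):
  − (5) · M_21   where M_21 = det([6 -2 2; -6 5 -1; 6 4 -1]) = -90
  + (-1) · M_22   where M_22 = det([-4 -2 2; 2 5 -1; -6 4 -1]) = 64
  − (3) · M_23   where M_23 = det([-4 6 2; 2 -6 -1; -6 6 -1]) = -48
det = (-1)·(5)·(-90) + (+1)·(-1)·(64) + (-1)·(3)·(-48) = 530

The determinant is 530.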